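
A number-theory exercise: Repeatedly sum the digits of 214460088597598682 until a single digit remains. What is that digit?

2

2+1+4+4+6+0+0+8+8+5+9+7+5+9+8+6+8+2 = 92
9+2 = 11
1+1 = 2
(Equivalently, 214460088597598682 mod 9 = 2.)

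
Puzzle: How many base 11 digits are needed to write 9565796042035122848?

19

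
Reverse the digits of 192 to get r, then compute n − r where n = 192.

Reverse of 192 is 291.
192 − 291 = -99

-99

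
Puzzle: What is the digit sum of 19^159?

19^159 = 209808245238794217192143122301768427100553004578088872750521194802588984169969535198792312444543668106469094657056530834348386086571248148624807692880941915038235606305455154068354952933125077147656890779
Sum of its 204 digits: 919.

919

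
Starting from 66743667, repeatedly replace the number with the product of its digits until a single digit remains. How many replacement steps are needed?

66743667 → 762048 → 0 (2 steps)

2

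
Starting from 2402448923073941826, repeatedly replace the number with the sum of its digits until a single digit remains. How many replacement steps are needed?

3

2402448923073941826 → 78 → 15 → 6 (3 steps)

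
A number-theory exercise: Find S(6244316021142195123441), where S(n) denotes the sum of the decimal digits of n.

6+2+4+4+3+1+6+0+2+1+1+4+2+1+9+5+1+2+3+4+4+1 = 66

66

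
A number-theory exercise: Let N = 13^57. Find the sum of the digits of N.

13^57 = 3124432031290254610011894949223517352998211575328796815860858733
Sum of its 64 digits: 271.

271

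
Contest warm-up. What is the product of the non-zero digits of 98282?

9×8×2×8×2 = 2304

2304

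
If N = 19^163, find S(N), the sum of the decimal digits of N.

937

19^163 = 27342420327764901178697283841488763188171168109621119985720672627868199006014599796641812950085375371303158884802264154863116023188051629976933563343937231309697902449333221133342085821197793178959793663210059
Sum of its 209 digits: 937.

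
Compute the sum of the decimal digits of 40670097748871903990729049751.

142

4+0+6+7+0+0+9+7+7+4+8+8+7+1+9+0+3+9+9+0+7+2+9+0+4+9+7+5+1 = 142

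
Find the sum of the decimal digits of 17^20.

82

17^20 = 4064231406647572522401601
Sum of its 25 digits: 82.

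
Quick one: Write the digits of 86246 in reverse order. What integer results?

64268

Reversing 86246 gives 64268.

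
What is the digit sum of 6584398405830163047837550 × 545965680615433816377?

6584398405830163047837550 × 545965680615433816377 = 3594855557082242372370192606714825413625556350
Sum of its 46 digits: 192.

192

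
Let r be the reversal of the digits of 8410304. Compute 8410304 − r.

Reverse of 8410304 is 4030148.
8410304 − 4030148 = 4380156

4380156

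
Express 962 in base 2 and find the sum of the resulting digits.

5

962 in base 2 is 1111000010.
Digit sum: 1+1+1+1+0+0+0+0+1+0 = 5.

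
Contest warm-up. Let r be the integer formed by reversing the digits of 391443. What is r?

Reversing 391443 gives 344193.

344193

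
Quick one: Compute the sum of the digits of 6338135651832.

6+3+3+8+1+3+5+6+5+1+8+3+2 = 54

54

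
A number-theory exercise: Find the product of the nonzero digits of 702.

14

7×2 = 14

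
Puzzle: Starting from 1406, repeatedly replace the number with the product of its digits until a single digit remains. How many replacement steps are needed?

1

1406 → 0 (1 step)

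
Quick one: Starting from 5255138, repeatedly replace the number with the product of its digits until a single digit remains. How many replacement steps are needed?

2

5255138 → 6000 → 0 (2 steps)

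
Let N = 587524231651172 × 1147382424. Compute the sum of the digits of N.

108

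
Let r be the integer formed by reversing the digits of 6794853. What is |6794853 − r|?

Reverse of 6794853 is 3584976.
|6794853 − 3584976| = 3209877

3209877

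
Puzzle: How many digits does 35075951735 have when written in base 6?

35075951735 in base 6 is 24040315213235, which has 14 digits.

14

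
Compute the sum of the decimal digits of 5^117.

5^117 = 6018531076210112040799931070577897870431567650673088110124808736145496368408203125
Sum of its 82 digits: 332.

332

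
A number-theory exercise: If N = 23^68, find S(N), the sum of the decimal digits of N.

448

23^68 = 395815547546888589884785370897911374203232682951121784754739562406761602882294255015821358881
Sum of its 93 digits: 448.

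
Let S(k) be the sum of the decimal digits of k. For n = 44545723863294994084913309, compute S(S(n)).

8

First digit sum: 125.
1+2+5 = 8.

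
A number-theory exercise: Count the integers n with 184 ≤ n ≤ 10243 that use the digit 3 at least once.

The integers in [184, 10243] that use the digit 3 at least once: 193, 203, 213, 223, 230, 231, …, 10239, 10243.
3454 qualify.

3454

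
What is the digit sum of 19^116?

730

19^116 = 21647996574289685086692139606814337872670938048246423714137638341596811832804732305889577051859944405866803626665074447934234936055113996999844585681
Sum of its 149 digits: 730.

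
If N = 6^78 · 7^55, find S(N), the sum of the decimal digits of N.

6^78 · 7^55 = 150034014760017113239950694184491754637219552017713532749901016883169101142193518250363313146215816849522688
Sum of its 108 digits: 423.

423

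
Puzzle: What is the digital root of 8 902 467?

9

8+9+0+2+4+6+7 = 36
3+6 = 9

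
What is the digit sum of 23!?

99

23! = 25852016738884976640000
Sum of its 23 digits: 99.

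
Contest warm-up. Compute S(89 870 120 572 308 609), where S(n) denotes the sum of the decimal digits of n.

75

8+9+8+7+0+1+2+0+5+7+2+3+0+8+6+0+9 = 75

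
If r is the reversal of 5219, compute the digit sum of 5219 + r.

Reversal of 5219 is 9125; 5219 + 9125 = 14344.
Digit sum of 14344: 1+4+3+4+4 = 16.

16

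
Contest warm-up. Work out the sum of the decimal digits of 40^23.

40^23 = 7036874417766400000000000000000000000
Sum of its 37 digits: 70.

70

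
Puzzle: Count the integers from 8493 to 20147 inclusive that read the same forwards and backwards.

The integers in [8493, 20147] that read the same forwards and backwards: 8558, 8668, 8778, 8888, 8998, 9009, …, 20002, 20102.
117 qualify.

117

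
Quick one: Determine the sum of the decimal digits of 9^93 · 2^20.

9^93 · 2^20 = 58230871661411408297687474774557321609671795248826782488248599370083863754777385727467589730304
Sum of its 95 digits: 477.

477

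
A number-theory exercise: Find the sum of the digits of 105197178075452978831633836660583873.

1+0+5+1+9+7+1+7+8+0+7+5+4+5+2+9+7+8+8+3+1+6+3+3+8+3+6+6+6+0+5+8+3+8+7+3 = 173

173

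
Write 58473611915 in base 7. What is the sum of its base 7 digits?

35

58473611915 in base 7 is 4140013333445.
Digit sum: 4+1+4+0+0+1+3+3+3+3+4+4+5 = 35.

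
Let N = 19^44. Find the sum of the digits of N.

271

19^44 = 184144368549628275143663229532787625188711914273876985521
Sum of its 57 digits: 271.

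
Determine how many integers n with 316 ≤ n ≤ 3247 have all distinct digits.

1631

The integers in [316, 3247] that have all distinct digits: 316, 317, 318, 319, 320, 321, …, 3246, 3247.
1631 qualify.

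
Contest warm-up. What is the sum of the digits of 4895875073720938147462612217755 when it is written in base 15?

4895875073720938147462612217755 in base 15 is 145C6D476822773E2B8334E0C3A.
Digit sum: 1+4+5+12+6+13+4+7+6+8+2+2+7+7+3+14+2+11+8+3+3+4+14+0+12+3+10 = 171.

171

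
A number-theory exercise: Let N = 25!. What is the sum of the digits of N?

25! = 15511210043330985984000000
Sum of its 26 digits: 72.

72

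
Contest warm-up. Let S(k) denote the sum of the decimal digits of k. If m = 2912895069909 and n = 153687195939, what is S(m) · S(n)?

4554

S(2912895069909) = 2+9+1+2+8+9+5+0+6+9+9+0+9 = 69.
S(153687195939) = 1+5+3+6+8+7+1+9+5+9+3+9 = 66.
69 · 66 = 4554.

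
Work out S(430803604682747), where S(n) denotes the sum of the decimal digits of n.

62

4+3+0+8+0+3+6+0+4+6+8+2+7+4+7 = 62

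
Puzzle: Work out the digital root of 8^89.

The digital root of n equals n mod 9 (or 9 when 9 | n), so we need 8^89 mod 9.
8^89 ≡ 8 (mod 9), so the digital root is 8.

8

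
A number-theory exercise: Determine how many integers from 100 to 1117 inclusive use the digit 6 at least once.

273

The integers in [100, 1117] that use the digit 6 at least once: 106, 116, 126, 136, 146, 156, …, 1106, 1116.
273 qualify.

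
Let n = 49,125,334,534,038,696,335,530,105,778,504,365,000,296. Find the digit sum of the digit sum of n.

First digit sum: 162.
1+6+2 = 9.

9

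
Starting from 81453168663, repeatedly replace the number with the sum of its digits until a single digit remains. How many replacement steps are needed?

81453168663 → 51 → 6 (2 steps)

2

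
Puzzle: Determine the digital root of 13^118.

4

The digital root of n equals n mod 9 (or 9 when 9 | n), so we need 13^118 mod 9.
13^118 ≡ 4 (mod 9), so the digital root is 4.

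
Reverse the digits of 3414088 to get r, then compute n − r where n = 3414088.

-5390055

Reverse of 3414088 is 8804143.
3414088 − 8804143 = -5390055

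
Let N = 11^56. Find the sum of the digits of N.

247

11^56 = 20796505671840591460586660430317517562942313712635618374561
Sum of its 59 digits: 247.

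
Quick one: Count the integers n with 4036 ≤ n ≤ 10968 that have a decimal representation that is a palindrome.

69

The integers in [4036, 10968] that have a decimal representation that is a palindrome: 4114, 4224, 4334, 4444, 4554, 4664, …, 10801, 10901.
69 qualify.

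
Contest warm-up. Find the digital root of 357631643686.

3+5+7+6+3+1+6+4+3+6+8+6 = 58
5+8 = 13
1+3 = 4

4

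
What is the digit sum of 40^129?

352

40^129 = 463168356949264781694283940034751631413079938662562256157830336031652518559744000000000000000000000000000000000000000000000000000000000000000000000000000000000000000000000000000000000000000000000000000000000
Sum of its 207 digits: 352.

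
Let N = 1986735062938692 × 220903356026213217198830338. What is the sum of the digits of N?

201

1986735062938692 × 220903356026213217198830338 = 438876442938107002771695795172715403637896
Sum of its 42 digits: 201.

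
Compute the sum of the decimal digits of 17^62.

352

17^62 = 19401402493429270772184517882322157792401011763891877258989132067877445707489
Sum of its 77 digits: 352.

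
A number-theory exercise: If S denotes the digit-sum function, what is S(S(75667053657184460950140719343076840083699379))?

7

First digit sum: 205.
2+0+5 = 7.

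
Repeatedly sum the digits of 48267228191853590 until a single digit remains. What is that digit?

4+8+2+6+7+2+2+8+1+9+1+8+5+3+5+9+0 = 80
8+0 = 8

8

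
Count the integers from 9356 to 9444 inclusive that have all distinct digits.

52

The integers in [9356, 9444] that have all distinct digits: 9356, 9357, 9358, 9360, 9361, 9362, …, 9437, 9438.
52 qualify.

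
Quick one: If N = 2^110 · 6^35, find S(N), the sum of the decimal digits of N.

2^110 · 6^35 = 2231481478283172092239948358809568813778921710689719863476224
Sum of its 61 digits: 297.

297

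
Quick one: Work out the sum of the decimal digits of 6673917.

39

6+6+7+3+9+1+7 = 39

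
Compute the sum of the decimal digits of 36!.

171

36! = 371993326789901217467999448150835200000000
Sum of its 42 digits: 171.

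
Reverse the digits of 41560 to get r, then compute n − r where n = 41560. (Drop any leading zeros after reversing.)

Reverse of 41560 is 6514.
41560 − 6514 = 35046

35046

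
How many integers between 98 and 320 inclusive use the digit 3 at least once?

The integers in [98, 320] that use the digit 3 at least once: 103, 113, 123, 130, 131, 132, …, 319, 320.
59 qualify.

59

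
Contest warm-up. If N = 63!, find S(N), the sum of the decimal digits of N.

63! = 1982608315404440064116146708361898137544773690227268628106279599612729753600000000000000
Sum of its 88 digits: 333.

333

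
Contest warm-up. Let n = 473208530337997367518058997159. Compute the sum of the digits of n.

4+7+3+2+0+8+5+3+0+3+3+7+9+9+7+3+6+7+5+1+8+0+5+8+9+9+7+1+5+9 = 153

153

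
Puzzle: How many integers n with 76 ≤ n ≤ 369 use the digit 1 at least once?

137

The integers in [76, 369] that use the digit 1 at least once: 81, 91, 100, 101, 102, 103, …, 351, 361.
137 qualify.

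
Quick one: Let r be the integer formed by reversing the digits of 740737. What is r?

Reversing 740737 gives 737047.

737047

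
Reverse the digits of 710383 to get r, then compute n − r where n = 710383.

327366

Reverse of 710383 is 383017.
710383 − 383017 = 327366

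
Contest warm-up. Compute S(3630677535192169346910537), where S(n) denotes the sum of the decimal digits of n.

3+6+3+0+6+7+7+5+3+5+1+9+2+1+6+9+3+4+6+9+1+0+5+3+7 = 111

111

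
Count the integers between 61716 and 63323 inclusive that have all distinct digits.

582

The integers in [61716, 63323] that have all distinct digits: 61720, 61723, 61724, 61725, 61728, 61729, …, 63297, 63298.
582 qualify.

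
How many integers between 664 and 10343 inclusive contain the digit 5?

3290

The integers in [664, 10343] that contain the digit 5: 665, 675, 685, 695, 705, 715, …, 10325, 10335.
3290 qualify.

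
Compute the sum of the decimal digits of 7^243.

910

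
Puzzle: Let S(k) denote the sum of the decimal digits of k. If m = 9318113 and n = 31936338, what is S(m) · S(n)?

936

S(9318113) = 9+3+1+8+1+1+3 = 26.
S(31936338) = 3+1+9+3+6+3+3+8 = 36.
26 · 36 = 936.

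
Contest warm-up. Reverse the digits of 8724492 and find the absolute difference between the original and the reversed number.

5780214

Reverse of 8724492 is 2944278.
|8724492 − 2944278| = 5780214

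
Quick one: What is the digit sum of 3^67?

162

3^67 = 92709463147897837085761925410587
Sum of its 32 digits: 162.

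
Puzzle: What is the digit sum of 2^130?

2^130 = 1361129467683753853853498429727072845824
Sum of its 40 digits: 196.

196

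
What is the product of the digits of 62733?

6×2×7×3×3 = 756

756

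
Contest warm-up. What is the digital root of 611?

8

6+1+1 = 8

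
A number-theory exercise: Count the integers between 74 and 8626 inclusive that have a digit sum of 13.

462

The integers in [74, 8626] that have a digit sum of 13: 76, 85, 94, 139, 148, 157, …, 8410, 8500.
462 qualify.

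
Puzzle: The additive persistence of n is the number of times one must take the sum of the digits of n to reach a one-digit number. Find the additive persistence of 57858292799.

57858292799 → 71 → 8 (2 steps)

2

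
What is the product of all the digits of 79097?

0

7×9×0×9×7 = 0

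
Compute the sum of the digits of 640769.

32

6+4+0+7+6+9 = 32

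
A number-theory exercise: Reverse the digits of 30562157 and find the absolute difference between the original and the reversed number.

Reverse of 30562157 is 75126503.
|30562157 − 75126503| = 44564346

44564346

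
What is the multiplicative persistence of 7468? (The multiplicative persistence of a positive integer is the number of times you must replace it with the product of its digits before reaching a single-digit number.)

7468 → 1344 → 48 → 32 → 6 (4 steps)

4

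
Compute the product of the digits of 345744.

3×4×5×7×4×4 = 6720

6720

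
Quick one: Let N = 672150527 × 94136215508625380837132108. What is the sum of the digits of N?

672150527 × 94136215508625380837132108 = 63273706863908122775254047560820916
Sum of its 35 digits: 151.

151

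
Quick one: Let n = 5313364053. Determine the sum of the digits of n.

33

5+3+1+3+3+6+4+0+5+3 = 33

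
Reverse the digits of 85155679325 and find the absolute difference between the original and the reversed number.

32758024167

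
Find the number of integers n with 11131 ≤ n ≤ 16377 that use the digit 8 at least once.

1397

The integers in [11131, 16377] that use the digit 8 at least once: 11138, 11148, 11158, 11168, 11178, 11180, …, 16358, 16368.
1397 qualify.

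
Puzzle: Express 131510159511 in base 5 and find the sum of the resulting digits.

131510159511 in base 5 is 4123313100101021.
Digit sum: 4+1+2+3+3+1+3+1+0+0+1+0+1+0+2+1 = 23.

23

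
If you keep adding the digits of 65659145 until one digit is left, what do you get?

5

6+5+6+5+9+1+4+5 = 41
4+1 = 5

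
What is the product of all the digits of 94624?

9×4×6×2×4 = 1728

1728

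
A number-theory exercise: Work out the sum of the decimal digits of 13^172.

13^172 = 396512238730272936001430842198347812380321937407684396120441600329278613927197464702919541530167341192296001202705185293529498034205121489758932151219698703732879419884593230923994618212344881
Sum of its 192 digits: 814.

814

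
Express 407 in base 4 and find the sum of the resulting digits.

8

407 in base 4 is 12113.
Digit sum: 1+2+1+1+3 = 8.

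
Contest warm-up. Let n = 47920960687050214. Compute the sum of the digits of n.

4+7+9+2+0+9+6+0+6+8+7+0+5+0+2+1+4 = 70

70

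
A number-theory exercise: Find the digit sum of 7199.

26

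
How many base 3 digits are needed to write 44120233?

44120233 in base 3 is 10002000112120201, which has 17 digits.

17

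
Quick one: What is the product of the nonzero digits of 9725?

630

9×7×2×5 = 630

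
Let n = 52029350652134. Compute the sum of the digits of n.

47

5+2+0+2+9+3+5+0+6+5+2+1+3+4 = 47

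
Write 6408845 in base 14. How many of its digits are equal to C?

6408845 in base 14 is BCB829.
The digit C appears 1 time.

1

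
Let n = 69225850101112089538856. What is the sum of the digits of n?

6+9+2+2+5+8+5+0+1+0+1+1+1+2+0+8+9+5+3+8+8+5+6 = 95

95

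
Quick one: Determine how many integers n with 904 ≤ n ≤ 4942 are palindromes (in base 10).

49

The integers in [904, 4942] that are palindromes (in base 10): 909, 919, 929, 939, 949, 959, …, 4774, 4884.
49 qualify.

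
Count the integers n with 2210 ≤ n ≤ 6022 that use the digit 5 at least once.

The integers in [2210, 6022] that use the digit 5 at least once: 2215, 2225, 2235, 2245, 2250, 2251, …, 6005, 6015.
1776 qualify.

1776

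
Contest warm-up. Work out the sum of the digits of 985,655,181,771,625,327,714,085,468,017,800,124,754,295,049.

199

9+8+5+6+5+5+1+8+1+7+7+1+6+2+5+3+2+7+7+1+4+0+8+5+4+6+8+0+1+7+8+0+0+1+2+4+7+5+4+2+9+5+0+4+9 = 199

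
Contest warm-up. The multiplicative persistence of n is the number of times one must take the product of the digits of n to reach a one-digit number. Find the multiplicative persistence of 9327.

5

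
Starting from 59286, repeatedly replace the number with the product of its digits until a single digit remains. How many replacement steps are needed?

2

59286 → 4320 → 0 (2 steps)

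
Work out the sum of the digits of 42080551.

25

4+2+0+8+0+5+5+1 = 25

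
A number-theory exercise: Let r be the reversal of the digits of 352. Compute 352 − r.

Reverse of 352 is 253.
352 − 253 = 99

99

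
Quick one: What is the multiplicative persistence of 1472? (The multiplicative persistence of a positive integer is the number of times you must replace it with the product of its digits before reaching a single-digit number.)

1472 → 56 → 30 → 0 (3 steps)

3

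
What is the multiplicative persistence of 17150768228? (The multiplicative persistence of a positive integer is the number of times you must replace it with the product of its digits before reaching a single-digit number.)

1

17150768228 → 0 (1 step)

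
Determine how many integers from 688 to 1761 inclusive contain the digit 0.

The integers in [688, 1761] that contain the digit 0: 690, 700, 701, 702, 703, 704, …, 1750, 1760.
288 qualify.

288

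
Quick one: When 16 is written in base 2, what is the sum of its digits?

1

16 in base 2 is 10000.
Digit sum: 1+0+0+0+0 = 1.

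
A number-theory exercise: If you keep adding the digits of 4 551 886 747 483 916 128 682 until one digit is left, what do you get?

4+5+5+1+8+8+6+7+4+7+4+8+3+9+1+6+1+2+8+6+8+2 = 113
1+1+3 = 5
(Equivalently, 4 551 886 747 483 916 128 682 mod 9 = 5.)

5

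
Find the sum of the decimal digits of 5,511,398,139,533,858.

5+5+1+1+3+9+8+1+3+9+5+3+3+8+5+8 = 77

77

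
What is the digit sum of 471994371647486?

4+7+1+9+9+4+3+7+1+6+4+7+4+8+6 = 80

80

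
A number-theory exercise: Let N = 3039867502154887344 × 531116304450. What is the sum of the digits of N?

126

3039867502154887344 × 531116304450 = 1614523193762156177651355880800
Sum of its 31 digits: 126.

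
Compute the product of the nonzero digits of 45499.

4×5×4×9×9 = 6480

6480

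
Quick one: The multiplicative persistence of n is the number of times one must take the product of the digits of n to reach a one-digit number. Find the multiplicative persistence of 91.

91 → 9 (1 step)

1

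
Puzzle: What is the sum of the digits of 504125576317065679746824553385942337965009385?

5+0+4+1+2+5+5+7+6+3+1+7+0+6+5+6+7+9+7+4+6+8+2+4+5+5+3+3+8+5+9+4+2+3+3+7+9+6+5+0+0+9+3+8+5 = 212

212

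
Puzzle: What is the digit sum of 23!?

23! = 25852016738884976640000
Sum of its 23 digits: 99.

99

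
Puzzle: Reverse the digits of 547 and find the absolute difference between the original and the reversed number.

198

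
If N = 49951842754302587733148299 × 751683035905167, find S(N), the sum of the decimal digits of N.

49951842754302587733148299 × 751683035905167 = 37547952810611688105990493928058111360933
Sum of its 41 digits: 180.

180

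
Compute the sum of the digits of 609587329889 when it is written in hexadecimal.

89

609587329889 in base 16 is 8DEE3C7B61.
Digit sum: 8+13+14+14+3+12+7+11+6+1 = 89.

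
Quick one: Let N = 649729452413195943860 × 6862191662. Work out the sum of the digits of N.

649729452413195943860 × 6862191662 = 4458568030905658984728312095320
Sum of its 31 digits: 139.

139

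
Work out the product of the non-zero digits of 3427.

168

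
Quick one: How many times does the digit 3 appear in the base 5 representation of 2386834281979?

3

2386834281979 in base 5 is 303101214034010404.
The digit 3 appears 3 times.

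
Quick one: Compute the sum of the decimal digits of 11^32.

11^32 = 2111377674535255285545615254209921
Sum of its 34 digits: 139.

139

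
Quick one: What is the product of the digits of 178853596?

1814400

1×7×8×8×5×3×5×9×6 = 1814400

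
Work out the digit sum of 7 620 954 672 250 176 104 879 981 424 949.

148

7+6+2+0+9+5+4+6+7+2+2+5+0+1+7+6+1+0+4+8+7+9+9+8+1+4+2+4+9+4+9 = 148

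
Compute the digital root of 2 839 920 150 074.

2+8+3+9+9+2+0+1+5+0+0+7+4 = 50
5+0 = 5
(Equivalently, 2 839 920 150 074 mod 9 = 5.)

5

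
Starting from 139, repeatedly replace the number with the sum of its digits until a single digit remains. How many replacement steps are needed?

2

139 → 13 → 4 (2 steps)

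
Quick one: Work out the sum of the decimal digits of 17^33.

170

17^33 = 40254497110927943179349807054456171205137
Sum of its 41 digits: 170.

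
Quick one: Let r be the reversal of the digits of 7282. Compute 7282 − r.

4455

Reverse of 7282 is 2827.
7282 − 2827 = 4455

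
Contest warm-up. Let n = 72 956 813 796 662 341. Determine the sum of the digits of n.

85

7+2+9+5+6+8+1+3+7+9+6+6+6+2+3+4+1 = 85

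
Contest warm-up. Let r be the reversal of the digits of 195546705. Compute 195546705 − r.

Reverse of 195546705 is 507645591.
195546705 − 507645591 = -312098886

-312098886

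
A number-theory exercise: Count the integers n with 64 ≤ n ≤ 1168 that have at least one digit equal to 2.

290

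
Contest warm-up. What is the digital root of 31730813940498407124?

6

3+1+7+3+0+8+1+3+9+4+0+4+9+8+4+0+7+1+2+4 = 78
7+8 = 15
1+5 = 6
(Equivalently, 31730813940498407124 mod 9 = 6.)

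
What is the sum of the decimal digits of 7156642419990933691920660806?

131

7+1+5+6+6+4+2+4+1+9+9+9+0+9+3+3+6+9+1+9+2+0+6+6+0+8+0+6 = 131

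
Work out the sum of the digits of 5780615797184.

5+7+8+0+6+1+5+7+9+7+1+8+4 = 68

68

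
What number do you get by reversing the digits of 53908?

80935

Reversing 53908 gives 80935.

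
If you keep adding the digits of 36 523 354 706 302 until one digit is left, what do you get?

4

3+6+5+2+3+3+5+4+7+0+6+3+0+2 = 49
4+9 = 13
1+3 = 4
(Equivalently, 36 523 354 706 302 mod 9 = 4.)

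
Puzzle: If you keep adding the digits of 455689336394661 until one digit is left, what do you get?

6

4+5+5+6+8+9+3+3+6+3+9+4+6+6+1 = 78
7+8 = 15
1+5 = 6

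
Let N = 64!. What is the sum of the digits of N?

64! = 126886932185884164103433389335161480802865516174545192198801894375214704230400000000000000
Sum of its 90 digits: 324.

324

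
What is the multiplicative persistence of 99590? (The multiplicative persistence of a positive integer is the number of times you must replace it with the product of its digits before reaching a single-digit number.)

1

99590 → 0 (1 step)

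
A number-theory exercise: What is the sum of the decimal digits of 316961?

3+1+6+9+6+1 = 26

26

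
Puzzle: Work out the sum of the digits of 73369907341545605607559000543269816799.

178

7+3+3+6+9+9+0+7+3+4+1+5+4+5+6+0+5+6+0+7+5+5+9+0+0+0+5+4+3+2+6+9+8+1+6+7+9+9 = 178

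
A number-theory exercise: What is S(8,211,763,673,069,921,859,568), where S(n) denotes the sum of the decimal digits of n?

112

8+2+1+1+7+6+3+6+7+3+0+6+9+9+2+1+8+5+9+5+6+8 = 112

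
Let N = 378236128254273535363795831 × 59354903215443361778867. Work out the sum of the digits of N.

378236128254273535363795831 × 59354903215443361778867 = 22450168785116428044308562837959190216621558503477
Sum of its 50 digits: 215.

215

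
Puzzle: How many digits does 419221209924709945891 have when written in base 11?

20

419221209924709945891 in base 11 is 69445251A13334737996, which has 20 digits.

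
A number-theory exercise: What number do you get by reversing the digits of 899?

998

Reversing 899 gives 998.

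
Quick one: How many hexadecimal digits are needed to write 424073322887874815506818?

424073322887874815506818 in base 16 is 59CD0F9709C32D2CB982, which has 20 digits.

20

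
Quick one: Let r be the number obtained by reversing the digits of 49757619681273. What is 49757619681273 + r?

86976311357067

Reverse of 49757619681273 is 37218691675794.
49757619681273 + 37218691675794 = 86976311357067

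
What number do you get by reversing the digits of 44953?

35944

Reversing 44953 gives 35944.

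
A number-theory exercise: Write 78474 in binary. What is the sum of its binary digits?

7

78474 in base 2 is 10011001010001010.
Digit sum: 1+0+0+1+1+0+0+1+0+1+0+0+0+1+0+1+0 = 7.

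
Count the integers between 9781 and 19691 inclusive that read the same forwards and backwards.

The integers in [9781, 19691] that read the same forwards and backwards: 9889, 9999, 10001, 10101, 10201, 10301, …, 19591, 19691.
99 qualify.

99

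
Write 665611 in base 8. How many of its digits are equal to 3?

665611 in base 8 is 2424013.
The digit 3 appears 1 time.

1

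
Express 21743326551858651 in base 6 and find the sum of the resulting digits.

21743326551858651 in base 6 is 554032110153253101243.
Digit sum: 5+5+4+0+3+2+1+1+0+1+5+3+2+5+3+1+0+1+2+4+3 = 51.

51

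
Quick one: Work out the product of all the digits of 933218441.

9×3×3×2×1×8×4×4×1 = 20736

20736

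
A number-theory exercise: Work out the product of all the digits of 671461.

6×7×1×4×6×1 = 1008

1008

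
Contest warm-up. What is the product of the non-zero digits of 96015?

270

9×6×1×5 = 270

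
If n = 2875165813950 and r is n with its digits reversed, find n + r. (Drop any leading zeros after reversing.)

Reverse of 2875165813950 is 593185615782.
2875165813950 + 593185615782 = 3468351429732

3468351429732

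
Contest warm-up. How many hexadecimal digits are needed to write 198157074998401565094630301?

22

198157074998401565094630301 in base 16 is A3E9648F71EB0177B0D39D, which has 22 digits.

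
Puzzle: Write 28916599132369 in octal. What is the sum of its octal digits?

53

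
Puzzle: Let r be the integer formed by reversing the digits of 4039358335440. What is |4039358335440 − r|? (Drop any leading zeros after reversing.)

Reverse of 4039358335440 is 445338539304.
|4039358335440 − 445338539304| = 3594019796136

3594019796136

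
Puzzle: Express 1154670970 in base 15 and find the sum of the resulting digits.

1154670970 in base 15 is 6B584AEA.
Digit sum: 6+11+5+8+4+10+14+10 = 68.

68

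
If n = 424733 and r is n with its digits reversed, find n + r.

Reverse of 424733 is 337424.
424733 + 337424 = 762157

762157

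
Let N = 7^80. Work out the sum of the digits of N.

265

7^80 = 40536215597144386832065866109016673800875222251012083746192454448001
Sum of its 68 digits: 265.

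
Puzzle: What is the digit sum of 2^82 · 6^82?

2^82 · 6^82 = 31107289852948419532830210325169922767038593747425104848349825951609481990716300348882944
Sum of its 89 digits: 405.

405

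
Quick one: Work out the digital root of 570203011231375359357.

5+7+0+2+0+3+0+1+1+2+3+1+3+7+5+3+5+9+3+5+7 = 72
7+2 = 9

9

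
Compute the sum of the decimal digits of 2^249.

305

2^249 = 904625697166532776746648320380374280103671755200316906558262375061821325312
Sum of its 75 digits: 305.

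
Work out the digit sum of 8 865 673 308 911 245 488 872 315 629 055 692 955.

185

8+8+6+5+6+7+3+3+0+8+9+1+1+2+4+5+4+8+8+8+7+2+3+1+5+6+2+9+0+5+5+6+9+2+9+5+5 = 185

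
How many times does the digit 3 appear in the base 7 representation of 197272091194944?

197272091194944 in base 7 is 56360303215126353.
The digit 3 appears 5 times.

5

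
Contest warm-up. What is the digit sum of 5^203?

596

5^203 = 7778769097326427133930080067225155300737815210901458916376395768487123542544229301479931028907142021196208236943903102655895054340362548828125
Sum of its 142 digits: 596.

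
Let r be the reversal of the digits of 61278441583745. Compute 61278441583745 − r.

6539927096529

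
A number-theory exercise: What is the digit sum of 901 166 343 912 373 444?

70

9+0+1+1+6+6+3+4+3+9+1+2+3+7+3+4+4+4 = 70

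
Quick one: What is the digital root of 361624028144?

3+6+1+6+2+4+0+2+8+1+4+4 = 41
4+1 = 5

5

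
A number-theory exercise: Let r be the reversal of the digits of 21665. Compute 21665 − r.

-34947

Reverse of 21665 is 56612.
21665 − 56612 = -34947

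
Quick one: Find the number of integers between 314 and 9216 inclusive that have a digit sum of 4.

21

The integers in [314, 9216] that have a digit sum of 4: 400, 1003, 1012, 1021, 1030, 1102, …, 3100, 4000.
21 qualify.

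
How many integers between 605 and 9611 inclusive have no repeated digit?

The integers in [605, 9611] that have no repeated digit: 605, 607, 608, 609, 610, 612, …, 9608, 9610.
4660 qualify.

4660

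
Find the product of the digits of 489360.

0

4×8×9×3×6×0 = 0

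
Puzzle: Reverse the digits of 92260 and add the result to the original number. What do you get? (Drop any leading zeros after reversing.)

Reverse of 92260 is 6229.
92260 + 6229 = 98489

98489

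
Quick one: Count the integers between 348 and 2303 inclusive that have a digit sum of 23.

36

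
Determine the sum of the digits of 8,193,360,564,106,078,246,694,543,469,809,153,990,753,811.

8+1+9+3+3+6+0+5+6+4+1+0+6+0+7+8+2+4+6+6+9+4+5+4+3+4+6+9+8+0+9+1+5+3+9+9+0+7+5+3+8+1+1 = 198

198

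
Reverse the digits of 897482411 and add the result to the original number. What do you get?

1011767209

Reverse of 897482411 is 114284798.
897482411 + 114284798 = 1011767209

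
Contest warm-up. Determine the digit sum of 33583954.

40

3+3+5+8+3+9+5+4 = 40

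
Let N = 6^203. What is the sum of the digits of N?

720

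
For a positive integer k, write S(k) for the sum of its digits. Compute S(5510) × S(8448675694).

S(5510) = 5+5+1+0 = 11.
S(8448675694) = 8+4+4+8+6+7+5+6+9+4 = 61.
11 · 61 = 671.

671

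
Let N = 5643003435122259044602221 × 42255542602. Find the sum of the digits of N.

5643003435122259044602221 × 42255542602 = 238448172056040960137668967609319042
Sum of its 36 digits: 156.

156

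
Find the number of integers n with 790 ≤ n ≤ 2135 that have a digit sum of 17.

93

The integers in [790, 2135] that have a digit sum of 17: 791, 809, 818, 827, 836, 845, …, 2087, 2096.
93 qualify.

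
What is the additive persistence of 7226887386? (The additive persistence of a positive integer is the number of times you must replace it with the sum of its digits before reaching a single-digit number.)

7226887386 → 57 → 12 → 3 (3 steps)

3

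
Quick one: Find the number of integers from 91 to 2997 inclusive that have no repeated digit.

1664

The integers in [91, 2997] that have no repeated digit: 91, 92, 93, 94, 95, 96, …, 2986, 2987.
1664 qualify.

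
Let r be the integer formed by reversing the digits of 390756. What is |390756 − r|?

266337

Reverse of 390756 is 657093.
|390756 − 657093| = 266337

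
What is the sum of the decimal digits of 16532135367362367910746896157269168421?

171

1+6+5+3+2+1+3+5+3+6+7+3+6+2+3+6+7+9+1+0+7+4+6+8+9+6+1+5+7+2+6+9+1+6+8+4+2+1 = 171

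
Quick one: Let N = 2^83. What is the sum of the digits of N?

2^83 = 9671406556917033397649408
Sum of its 25 digits: 122.

122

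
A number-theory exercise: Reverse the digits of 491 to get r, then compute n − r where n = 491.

297

Reverse of 491 is 194.
491 − 194 = 297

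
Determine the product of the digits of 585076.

5×8×5×0×7×6 = 0

0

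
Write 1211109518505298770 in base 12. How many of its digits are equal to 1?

1211109518505298770 in base 12 is 66735BAA585941816.
The digit 1 appears 2 times.

2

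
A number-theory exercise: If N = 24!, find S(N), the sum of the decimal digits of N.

24! = 620448401733239439360000
Sum of its 24 digits: 81.

81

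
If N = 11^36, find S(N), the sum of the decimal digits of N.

172

11^36 = 30912680532870672635673352936887453361
Sum of its 38 digits: 172.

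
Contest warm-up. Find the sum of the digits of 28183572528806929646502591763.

139

2+8+1+8+3+5+7+2+5+2+8+8+0+6+9+2+9+6+4+6+5+0+2+5+9+1+7+6+3 = 139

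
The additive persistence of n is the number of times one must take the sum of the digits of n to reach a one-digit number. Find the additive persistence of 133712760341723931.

133712760341723931 → 63 → 9 (2 steps)

2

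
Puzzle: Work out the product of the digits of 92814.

9×2×8×1×4 = 576

576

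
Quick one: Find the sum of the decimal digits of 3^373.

846

3^373 = 9251837803588658679892402442845879826591049875029300659612065023366105770384324649623739581619451655690951435833534331970154564142646532047842476617575784518868919885364970735923
Sum of its 178 digits: 846.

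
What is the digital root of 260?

2+6+0 = 8

8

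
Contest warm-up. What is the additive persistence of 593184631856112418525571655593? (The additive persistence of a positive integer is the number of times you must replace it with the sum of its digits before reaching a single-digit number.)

593184631856112418525571655593 → 134 → 8 (2 steps)

2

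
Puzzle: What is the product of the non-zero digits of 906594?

9720

9×6×5×9×4 = 9720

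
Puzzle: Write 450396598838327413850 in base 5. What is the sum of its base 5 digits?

46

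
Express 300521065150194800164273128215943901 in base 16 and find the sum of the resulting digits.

211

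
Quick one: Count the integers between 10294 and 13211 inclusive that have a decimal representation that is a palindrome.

The integers in [10294, 13211] that have a decimal representation that is a palindrome: 10301, 10401, 10501, 10601, 10701, 10801, …, 13031, 13131.
29 qualify.

29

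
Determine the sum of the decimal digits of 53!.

279

53! = 4274883284060025564298013753389399649690343788366813724672000000000000
Sum of its 70 digits: 279.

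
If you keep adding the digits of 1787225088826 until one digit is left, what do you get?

1

1+7+8+7+2+2+5+0+8+8+8+2+6 = 64
6+4 = 10
1+0 = 1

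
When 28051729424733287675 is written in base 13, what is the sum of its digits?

28051729424733287675 in base 13 is 332061AB632833C19C.
Digit sum: 3+3+2+0+6+1+10+11+6+3+2+8+3+3+12+1+9+12 = 95.

95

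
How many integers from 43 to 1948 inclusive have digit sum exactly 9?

The integers in [43, 1948] that have digit sum exactly 9: 45, 54, 63, 72, 81, 90, …, 1710, 1800.
96 qualify.

96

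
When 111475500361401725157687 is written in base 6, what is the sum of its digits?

111475500361401725157687 in base 6 is 300530023313330021321241435023.
Digit sum: 3+0+0+5+3+0+0+2+3+3+1+3+3+3+0+0+2+1+3+2+1+2+4+1+4+3+5+0+2+3 = 62.

62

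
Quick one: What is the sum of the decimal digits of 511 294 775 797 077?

5+1+1+2+9+4+7+7+5+7+9+7+0+7+7 = 78

78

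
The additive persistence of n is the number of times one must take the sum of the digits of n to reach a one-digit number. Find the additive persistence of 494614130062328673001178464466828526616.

2

494614130062328673001178464466828526616 → 160 → 7 (2 steps)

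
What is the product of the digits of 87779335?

8×7×7×7×9×3×3×5 = 1111320

1111320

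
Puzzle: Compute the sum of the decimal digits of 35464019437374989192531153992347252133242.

174

3+5+4+6+4+0+1+9+4+3+7+3+7+4+9+8+9+1+9+2+5+3+1+1+5+3+9+9+2+3+4+7+2+5+2+1+3+3+2+4+2 = 174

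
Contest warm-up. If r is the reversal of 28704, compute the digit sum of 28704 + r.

Reversal of 28704 is 40782; 28704 + 40782 = 69486.
Digit sum of 69486: 6+9+4+8+6 = 33.

33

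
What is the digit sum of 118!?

756

118! = 468452584975429065657431236280838416439267950499862031533310318788629800927518416622330123618486343228862579684398745837012213486653229822121742374957258403779058860032000000000000000000000000000
Sum of its 195 digits: 756.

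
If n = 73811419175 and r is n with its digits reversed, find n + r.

131002831012

Reverse of 73811419175 is 57191411837.
73811419175 + 57191411837 = 131002831012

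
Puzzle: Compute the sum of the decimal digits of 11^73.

11^73 = 10511531995000535984031884072175901907076711472855517023410896501859452159531
Sum of its 77 digits: 308.

308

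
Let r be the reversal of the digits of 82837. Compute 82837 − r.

Reverse of 82837 is 73828.
82837 − 73828 = 9009

9009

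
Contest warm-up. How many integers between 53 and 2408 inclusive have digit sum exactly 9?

The integers in [53, 2408] that have digit sum exactly 9: 54, 63, 72, 81, 90, 108, …, 2340, 2403.
122 qualify.

122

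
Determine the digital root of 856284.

6

8+5+6+2+8+4 = 33
3+3 = 6
(Equivalently, 856284 mod 9 = 6.)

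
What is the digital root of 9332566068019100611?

4

9+3+3+2+5+6+6+0+6+8+0+1+9+1+0+0+6+1+1 = 67
6+7 = 13
1+3 = 4
(Equivalently, 9332566068019100611 mod 9 = 4.)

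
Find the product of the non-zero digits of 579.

315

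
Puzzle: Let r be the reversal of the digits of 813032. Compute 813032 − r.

582714

Reverse of 813032 is 230318.
813032 − 230318 = 582714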